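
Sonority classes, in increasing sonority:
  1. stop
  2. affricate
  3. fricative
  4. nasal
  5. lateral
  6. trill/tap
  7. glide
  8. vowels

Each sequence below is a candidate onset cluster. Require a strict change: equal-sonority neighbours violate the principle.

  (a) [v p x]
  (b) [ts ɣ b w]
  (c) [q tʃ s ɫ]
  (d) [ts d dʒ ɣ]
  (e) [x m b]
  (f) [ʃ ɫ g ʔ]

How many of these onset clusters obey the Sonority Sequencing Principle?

1

(a) 3-1-3 → violates
(b) 2-3-1-7 → violates
(c) 1-2-3-5 → obeys
(d) 2-1-2-3 → violates
(e) 3-4-1 → violates
(f) 3-5-1-1 → violates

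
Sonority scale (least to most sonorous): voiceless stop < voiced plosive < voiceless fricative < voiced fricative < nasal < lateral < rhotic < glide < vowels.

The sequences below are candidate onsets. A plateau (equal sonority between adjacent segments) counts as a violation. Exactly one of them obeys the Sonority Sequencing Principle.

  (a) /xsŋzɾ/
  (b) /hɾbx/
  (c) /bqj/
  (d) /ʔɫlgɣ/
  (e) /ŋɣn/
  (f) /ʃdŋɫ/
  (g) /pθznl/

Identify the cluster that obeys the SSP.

g

(a) /xsŋzɾ/: profile 3-3-5-4-7 — violates.
(b) /hɾbx/: profile 3-7-2-3 — violates.
(c) /bqj/: profile 2-1-8 — violates.
(d) /ʔɫlgɣ/: profile 1-6-6-2-4 — violates.
(e) /ŋɣn/: profile 5-4-5 — violates.
(f) /ʃdŋɫ/: profile 3-2-5-6 — violates.
(g) /pθznl/: profile 1-3-4-5-6 — obeys.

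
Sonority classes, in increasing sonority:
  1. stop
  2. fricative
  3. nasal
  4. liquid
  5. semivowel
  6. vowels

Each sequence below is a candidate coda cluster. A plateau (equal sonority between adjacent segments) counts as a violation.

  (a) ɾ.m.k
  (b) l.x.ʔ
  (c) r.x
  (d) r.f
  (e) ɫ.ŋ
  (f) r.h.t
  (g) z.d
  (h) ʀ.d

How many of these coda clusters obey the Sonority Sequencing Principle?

(a) 4-3-1 → obeys
(b) 4-2-1 → obeys
(c) 4-2 → obeys
(d) 4-2 → obeys
(e) 4-3 → obeys
(f) 4-2-1 → obeys
(g) 2-1 → obeys
(h) 4-1 → obeys

8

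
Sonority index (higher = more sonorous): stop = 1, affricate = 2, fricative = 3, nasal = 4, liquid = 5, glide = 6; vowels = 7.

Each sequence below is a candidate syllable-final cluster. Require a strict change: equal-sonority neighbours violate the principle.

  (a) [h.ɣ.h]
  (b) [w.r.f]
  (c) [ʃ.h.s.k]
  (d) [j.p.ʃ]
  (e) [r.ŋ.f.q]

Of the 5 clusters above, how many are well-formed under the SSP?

2

(a) 3-3-3 → violates
(b) 6-5-3 → obeys
(c) 3-3-3-1 → violates
(d) 6-1-3 → violates
(e) 5-4-3-1 → obeys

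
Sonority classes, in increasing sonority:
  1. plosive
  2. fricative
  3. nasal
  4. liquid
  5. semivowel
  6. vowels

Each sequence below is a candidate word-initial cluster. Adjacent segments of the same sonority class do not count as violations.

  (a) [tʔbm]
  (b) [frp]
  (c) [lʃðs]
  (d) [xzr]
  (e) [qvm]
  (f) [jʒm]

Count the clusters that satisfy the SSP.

(a) 1-1-1-3 → obeys
(b) 2-4-1 → violates
(c) 4-2-2-2 → violates
(d) 2-2-4 → obeys
(e) 1-2-3 → obeys
(f) 5-2-3 → violates

3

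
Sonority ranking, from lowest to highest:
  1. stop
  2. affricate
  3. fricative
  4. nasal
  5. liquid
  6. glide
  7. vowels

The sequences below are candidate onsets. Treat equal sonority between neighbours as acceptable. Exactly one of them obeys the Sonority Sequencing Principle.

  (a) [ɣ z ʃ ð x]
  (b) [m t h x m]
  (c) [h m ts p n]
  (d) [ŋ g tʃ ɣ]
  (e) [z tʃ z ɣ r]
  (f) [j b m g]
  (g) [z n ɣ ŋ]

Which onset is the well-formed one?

(a) [ɣ z ʃ ð x]: profile 3-3-3-3-3 — obeys.
(b) [m t h x m]: profile 4-1-3-3-4 — violates.
(c) [h m ts p n]: profile 3-4-2-1-4 — violates.
(d) [ŋ g tʃ ɣ]: profile 4-1-2-3 — violates.
(e) [z tʃ z ɣ r]: profile 3-2-3-3-5 — violates.
(f) [j b m g]: profile 6-1-4-1 — violates.
(g) [z n ɣ ŋ]: profile 3-4-3-4 — violates.

a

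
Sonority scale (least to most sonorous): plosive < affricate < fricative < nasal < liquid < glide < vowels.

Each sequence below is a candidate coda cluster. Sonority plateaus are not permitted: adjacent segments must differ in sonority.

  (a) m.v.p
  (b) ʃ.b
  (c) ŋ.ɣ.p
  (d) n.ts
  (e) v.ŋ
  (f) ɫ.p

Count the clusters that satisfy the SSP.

5

(a) 4-3-1 → obeys
(b) 3-1 → obeys
(c) 4-3-1 → obeys
(d) 4-2 → obeys
(e) 3-4 → violates
(f) 5-1 → obeys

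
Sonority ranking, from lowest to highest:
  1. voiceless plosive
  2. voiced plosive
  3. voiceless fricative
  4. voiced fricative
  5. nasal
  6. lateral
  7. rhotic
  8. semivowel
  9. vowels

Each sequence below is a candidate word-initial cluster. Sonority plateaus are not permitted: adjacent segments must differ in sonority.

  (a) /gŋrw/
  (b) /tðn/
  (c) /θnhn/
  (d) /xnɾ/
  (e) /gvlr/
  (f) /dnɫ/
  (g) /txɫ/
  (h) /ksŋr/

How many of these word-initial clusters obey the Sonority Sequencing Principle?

7

(a) /gŋrw/: profile 2-5-7-8 — obeys.
(b) /tðn/: profile 1-4-5 — obeys.
(c) /θnhn/: profile 3-5-3-5 — violates.
(d) /xnɾ/: profile 3-5-7 — obeys.
(e) /gvlr/: profile 2-4-6-7 — obeys.
(f) /dnɫ/: profile 2-5-6 — obeys.
(g) /txɫ/: profile 1-3-6 — obeys.
(h) /ksŋr/: profile 1-3-5-7 — obeys.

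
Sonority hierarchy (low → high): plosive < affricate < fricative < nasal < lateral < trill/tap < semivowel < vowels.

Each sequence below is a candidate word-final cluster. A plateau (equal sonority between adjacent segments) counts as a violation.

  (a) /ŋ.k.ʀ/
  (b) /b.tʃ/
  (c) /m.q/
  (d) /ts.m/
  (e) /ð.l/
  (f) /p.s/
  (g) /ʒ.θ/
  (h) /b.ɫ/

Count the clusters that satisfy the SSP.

1

(a) /ŋ.k.ʀ/: profile 4-1-6 — violates.
(b) /b.tʃ/: profile 1-2 — violates.
(c) /m.q/: profile 4-1 — obeys.
(d) /ts.m/: profile 2-4 — violates.
(e) /ð.l/: profile 3-5 — violates.
(f) /p.s/: profile 1-3 — violates.
(g) /ʒ.θ/: profile 3-3 — violates.
(h) /b.ɫ/: profile 1-5 — violates.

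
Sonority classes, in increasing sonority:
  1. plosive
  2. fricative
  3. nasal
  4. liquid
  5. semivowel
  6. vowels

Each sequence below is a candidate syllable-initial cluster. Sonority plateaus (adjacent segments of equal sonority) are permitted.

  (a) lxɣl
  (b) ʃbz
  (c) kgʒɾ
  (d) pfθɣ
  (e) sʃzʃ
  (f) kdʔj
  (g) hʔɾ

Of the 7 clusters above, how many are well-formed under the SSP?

(a) 4-2-2-4 → violates
(b) 2-1-2 → violates
(c) 1-1-2-4 → obeys
(d) 1-2-2-2 → obeys
(e) 2-2-2-2 → obeys
(f) 1-1-1-5 → obeys
(g) 2-1-4 → violates

4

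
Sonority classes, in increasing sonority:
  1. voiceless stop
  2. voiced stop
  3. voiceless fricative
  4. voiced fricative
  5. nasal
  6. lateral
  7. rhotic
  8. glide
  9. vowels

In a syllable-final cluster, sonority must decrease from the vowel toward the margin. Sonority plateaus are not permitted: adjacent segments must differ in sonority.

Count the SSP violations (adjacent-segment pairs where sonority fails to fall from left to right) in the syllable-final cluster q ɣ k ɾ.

/q/ is a voiceless stop (sonority 1).
/ɣ/ is a voiced fricative (sonority 4).
/k/ is a voiceless stop (sonority 1).
/ɾ/ is a rhotic (sonority 7).
/q/→/ɣ/: 1→4 (does not fall) — violation.
/ɣ/→/k/: 4→1 (falls) — ok.
/k/→/ɾ/: 1→7 (does not fall) — violation.

2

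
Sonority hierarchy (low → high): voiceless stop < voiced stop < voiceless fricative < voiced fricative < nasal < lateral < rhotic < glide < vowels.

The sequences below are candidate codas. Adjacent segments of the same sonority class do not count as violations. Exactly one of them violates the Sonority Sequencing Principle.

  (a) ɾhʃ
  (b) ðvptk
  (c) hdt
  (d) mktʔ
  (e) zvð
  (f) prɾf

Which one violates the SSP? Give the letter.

f

(a) 7-3-3 → obeys
(b) 4-4-1-1-1 → obeys
(c) 3-2-1 → obeys
(d) 5-1-1-1 → obeys
(e) 4-4-4 → obeys
(f) 1-7-7-3 → violates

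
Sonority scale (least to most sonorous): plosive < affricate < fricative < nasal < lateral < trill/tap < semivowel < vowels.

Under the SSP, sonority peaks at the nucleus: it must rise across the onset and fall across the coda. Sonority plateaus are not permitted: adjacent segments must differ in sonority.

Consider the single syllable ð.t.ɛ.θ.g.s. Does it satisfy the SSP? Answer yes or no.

no

Onset: /ð/ is a fricative (sonority 3), /t/ is a plosive (sonority 1); then the nucleus /ɛ/ (sonority 8).
Onset profile 3-1-8 — does not strictly rise throughout.
Coda: /θ/ is a fricative (sonority 3), /g/ is a plosive (sonority 1), /s/ is a fricative (sonority 3).
Coda profile 8-3-1-3 — does not strictly fall throughout.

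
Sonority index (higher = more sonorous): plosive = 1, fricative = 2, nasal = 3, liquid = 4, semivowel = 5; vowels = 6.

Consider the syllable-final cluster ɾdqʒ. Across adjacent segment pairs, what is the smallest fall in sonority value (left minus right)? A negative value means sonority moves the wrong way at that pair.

-1

/ɾ/ — liquid, sonority 4.
/d/ — plosive, sonority 1.
/q/ — plosive, sonority 1.
/ʒ/ — fricative, sonority 2.
/ɾ/→/d/: change +3.
/d/→/q/: change +0.
/q/→/ʒ/: change -1.
Minimum = -1.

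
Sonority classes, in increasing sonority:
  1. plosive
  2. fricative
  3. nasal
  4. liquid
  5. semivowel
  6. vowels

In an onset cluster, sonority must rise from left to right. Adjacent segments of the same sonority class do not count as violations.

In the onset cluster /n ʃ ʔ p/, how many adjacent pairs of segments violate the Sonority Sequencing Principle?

/n/ is a nasal (sonority 3).
/ʃ/ is a fricative (sonority 2).
/ʔ/ is a plosive (sonority 1).
/p/ is a plosive (sonority 1).
/n/→/ʃ/: 3→2 (does not rise) — violation.
/ʃ/→/ʔ/: 2→1 (does not rise) — violation.
/ʔ/→/p/: 1→1 (plateau, allowed) — ok.

2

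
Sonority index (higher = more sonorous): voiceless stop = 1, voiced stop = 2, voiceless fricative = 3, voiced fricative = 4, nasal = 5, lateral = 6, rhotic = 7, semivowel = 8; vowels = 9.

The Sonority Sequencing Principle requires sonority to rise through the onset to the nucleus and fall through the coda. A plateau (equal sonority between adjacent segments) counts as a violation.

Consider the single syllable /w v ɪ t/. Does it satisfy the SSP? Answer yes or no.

no

Onset: /w/ is a semivowel (sonority 8), /v/ is a voiced fricative (sonority 4); then the nucleus /ɪ/ (sonority 9).
Onset profile 8-4-9 — does not strictly rise throughout.
Coda: /t/ is a voiceless stop (sonority 1).
Coda profile 9-1 — falls from the nucleus.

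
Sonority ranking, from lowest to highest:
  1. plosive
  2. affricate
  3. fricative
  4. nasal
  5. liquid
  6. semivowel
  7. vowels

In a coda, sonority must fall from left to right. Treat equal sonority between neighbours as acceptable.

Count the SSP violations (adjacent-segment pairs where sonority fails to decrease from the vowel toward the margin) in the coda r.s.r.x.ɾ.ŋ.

/r/: liquid = 5.
/s/: fricative = 3.
/r/: liquid = 5.
/x/: fricative = 3.
/ɾ/: liquid = 5.
/ŋ/: nasal = 4.
/r/→/s/: 5→3 (falls) — ok.
/s/→/r/: 3→5 (does not fall) — violation.
/r/→/x/: 5→3 (falls) — ok.
/x/→/ɾ/: 3→5 (does not fall) — violation.
/ɾ/→/ŋ/: 5→4 (falls) — ok.

2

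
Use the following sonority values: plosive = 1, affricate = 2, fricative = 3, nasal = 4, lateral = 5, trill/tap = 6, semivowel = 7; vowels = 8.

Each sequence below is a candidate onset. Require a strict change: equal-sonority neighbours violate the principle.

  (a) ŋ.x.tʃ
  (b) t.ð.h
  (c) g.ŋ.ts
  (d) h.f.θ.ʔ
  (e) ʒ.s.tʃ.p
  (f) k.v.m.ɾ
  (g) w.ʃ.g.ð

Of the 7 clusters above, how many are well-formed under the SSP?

(a) 4-3-2 → violates
(b) 1-3-3 → violates
(c) 1-4-2 → violates
(d) 3-3-3-1 → violates
(e) 3-3-2-1 → violates
(f) 1-3-4-6 → obeys
(g) 7-3-1-3 → violates

1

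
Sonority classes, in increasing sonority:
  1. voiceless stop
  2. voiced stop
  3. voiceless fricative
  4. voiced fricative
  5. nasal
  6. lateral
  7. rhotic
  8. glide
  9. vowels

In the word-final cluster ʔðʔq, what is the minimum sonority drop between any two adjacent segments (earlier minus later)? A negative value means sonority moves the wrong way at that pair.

/ʔ/ — voiceless stop, sonority 1.
/ð/ — voiced fricative, sonority 4.
/ʔ/ — voiceless stop, sonority 1.
/q/ — voiceless stop, sonority 1.
/ʔ/→/ð/: change -3.
/ð/→/ʔ/: change +3.
/ʔ/→/q/: change +0.
Minimum = -3.

-3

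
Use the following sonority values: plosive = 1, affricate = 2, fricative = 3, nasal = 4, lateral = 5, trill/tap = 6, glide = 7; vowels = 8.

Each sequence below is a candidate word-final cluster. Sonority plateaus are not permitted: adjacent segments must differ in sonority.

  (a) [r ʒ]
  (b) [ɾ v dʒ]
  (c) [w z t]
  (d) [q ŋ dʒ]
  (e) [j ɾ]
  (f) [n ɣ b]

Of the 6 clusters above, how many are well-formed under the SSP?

5

(a) 6-3 → obeys
(b) 6-3-2 → obeys
(c) 7-3-1 → obeys
(d) 1-4-2 → violates
(e) 7-6 → obeys
(f) 4-3-1 → obeys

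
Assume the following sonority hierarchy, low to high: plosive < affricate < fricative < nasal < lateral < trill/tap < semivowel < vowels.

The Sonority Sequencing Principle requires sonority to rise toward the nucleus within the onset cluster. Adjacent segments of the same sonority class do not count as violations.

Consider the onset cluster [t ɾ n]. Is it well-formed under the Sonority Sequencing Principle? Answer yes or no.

/t/: plosive = 1.
/ɾ/: trill/tap = 6.
/n/: nasal = 4.
The profile is 1-6-4. Between /ɾ/ (6) and /n/ (4) sonority does not rise, so the cluster violates the SSP.

no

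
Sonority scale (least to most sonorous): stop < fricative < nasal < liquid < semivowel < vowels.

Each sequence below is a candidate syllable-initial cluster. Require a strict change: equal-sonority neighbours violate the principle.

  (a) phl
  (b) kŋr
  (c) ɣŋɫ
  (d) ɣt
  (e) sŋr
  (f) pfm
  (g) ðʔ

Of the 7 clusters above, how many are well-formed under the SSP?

(a) 1-2-4 → obeys
(b) 1-3-4 → obeys
(c) 2-3-4 → obeys
(d) 2-1 → violates
(e) 2-3-4 → obeys
(f) 1-2-3 → obeys
(g) 2-1 → violates

5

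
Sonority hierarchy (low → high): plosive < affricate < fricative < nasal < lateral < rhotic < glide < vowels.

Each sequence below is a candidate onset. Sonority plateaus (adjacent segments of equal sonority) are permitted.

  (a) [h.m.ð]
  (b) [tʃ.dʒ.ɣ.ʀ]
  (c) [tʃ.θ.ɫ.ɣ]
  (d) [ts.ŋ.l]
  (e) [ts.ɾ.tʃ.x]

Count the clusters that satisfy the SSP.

2

(a) sonority 3-4-3: ill-formed.
(b) sonority 2-2-3-6: well-formed.
(c) sonority 2-3-5-3: ill-formed.
(d) sonority 2-4-5: well-formed.
(e) sonority 2-6-2-3: ill-formed.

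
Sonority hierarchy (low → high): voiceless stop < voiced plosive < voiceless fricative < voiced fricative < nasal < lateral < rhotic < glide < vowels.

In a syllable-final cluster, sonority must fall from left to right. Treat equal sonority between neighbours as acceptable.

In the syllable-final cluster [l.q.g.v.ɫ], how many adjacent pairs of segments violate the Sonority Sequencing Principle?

/l/: lateral = 6.
/q/: voiceless stop = 1.
/g/: voiced plosive = 2.
/v/: voiced fricative = 4.
/ɫ/: lateral = 6.
/l/→/q/: 6→1 (falls) — ok.
/q/→/g/: 1→2 (does not fall) — violation.
/g/→/v/: 2→4 (does not fall) — violation.
/v/→/ɫ/: 4→6 (does not fall) — violation.

3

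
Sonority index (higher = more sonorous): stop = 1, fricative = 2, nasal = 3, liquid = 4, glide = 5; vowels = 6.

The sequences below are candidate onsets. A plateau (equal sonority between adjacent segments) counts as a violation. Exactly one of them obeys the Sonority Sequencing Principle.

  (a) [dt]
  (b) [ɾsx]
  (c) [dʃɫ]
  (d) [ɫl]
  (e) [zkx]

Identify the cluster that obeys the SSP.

c

(a) 1-1 → violates
(b) 4-2-2 → violates
(c) 1-2-4 → obeys
(d) 4-4 → violates
(e) 2-1-2 → violates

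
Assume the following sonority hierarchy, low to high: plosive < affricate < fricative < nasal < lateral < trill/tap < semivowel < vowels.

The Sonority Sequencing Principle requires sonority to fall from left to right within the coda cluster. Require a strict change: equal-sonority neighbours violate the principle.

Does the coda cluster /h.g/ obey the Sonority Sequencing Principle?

/h/: fricative = 3.
/g/: plosive = 1.
The profile 3-1 strictly falls, so the coda cluster satisfies the SSP.

yes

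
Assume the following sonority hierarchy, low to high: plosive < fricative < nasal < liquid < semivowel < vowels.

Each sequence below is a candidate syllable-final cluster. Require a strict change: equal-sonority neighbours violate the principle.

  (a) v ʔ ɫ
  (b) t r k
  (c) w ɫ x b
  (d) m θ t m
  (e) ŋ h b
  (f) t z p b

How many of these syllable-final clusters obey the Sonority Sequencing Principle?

(a) sonority 2-1-4: ill-formed.
(b) sonority 1-4-1: ill-formed.
(c) sonority 5-4-2-1: well-formed.
(d) sonority 3-2-1-3: ill-formed.
(e) sonority 3-2-1: well-formed.
(f) sonority 1-2-1-1: ill-formed.

2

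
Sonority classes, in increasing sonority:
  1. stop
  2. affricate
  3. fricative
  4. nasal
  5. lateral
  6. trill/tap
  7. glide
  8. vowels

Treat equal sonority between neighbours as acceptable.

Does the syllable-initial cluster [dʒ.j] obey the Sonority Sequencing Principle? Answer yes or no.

/dʒ/ — affricate, sonority 2.
/j/ — glide, sonority 7.
The profile 2-7 strictly rises, so the syllable-initial cluster satisfies the SSP.

yes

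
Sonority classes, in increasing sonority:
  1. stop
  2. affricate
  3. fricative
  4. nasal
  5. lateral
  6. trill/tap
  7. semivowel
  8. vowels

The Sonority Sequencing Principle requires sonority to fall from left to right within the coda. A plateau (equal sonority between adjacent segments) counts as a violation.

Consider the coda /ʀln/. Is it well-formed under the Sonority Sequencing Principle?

/ʀ/: trill/tap = 6.
/l/: lateral = 5.
/n/: nasal = 4.
The profile 6-5-4 strictly falls, so the coda satisfies the SSP.

yes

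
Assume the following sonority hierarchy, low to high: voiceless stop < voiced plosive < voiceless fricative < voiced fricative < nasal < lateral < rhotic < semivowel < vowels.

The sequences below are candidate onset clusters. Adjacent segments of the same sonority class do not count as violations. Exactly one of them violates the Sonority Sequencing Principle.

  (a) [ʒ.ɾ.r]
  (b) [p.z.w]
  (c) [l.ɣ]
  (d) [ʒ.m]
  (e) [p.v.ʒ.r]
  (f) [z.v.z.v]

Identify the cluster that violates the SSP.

c

(a) sonority 4-7-7: well-formed.
(b) sonority 1-4-8: well-formed.
(c) sonority 6-4: ill-formed.
(d) sonority 4-5: well-formed.
(e) sonority 1-4-4-7: well-formed.
(f) sonority 4-4-4-4: well-formed.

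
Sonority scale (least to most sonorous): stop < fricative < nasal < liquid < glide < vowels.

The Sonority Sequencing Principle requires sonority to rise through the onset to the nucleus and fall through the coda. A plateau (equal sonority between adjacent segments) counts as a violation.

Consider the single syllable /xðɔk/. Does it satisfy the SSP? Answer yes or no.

Onset: /x/ is a fricative (sonority 2), /ð/ is a fricative (sonority 2); then the nucleus /ɔ/ (sonority 6).
Onset profile 2-2-6 — does not strictly rise throughout.
Coda: /k/ is a stop (sonority 1).
Coda profile 6-1 — falls from the nucleus.

no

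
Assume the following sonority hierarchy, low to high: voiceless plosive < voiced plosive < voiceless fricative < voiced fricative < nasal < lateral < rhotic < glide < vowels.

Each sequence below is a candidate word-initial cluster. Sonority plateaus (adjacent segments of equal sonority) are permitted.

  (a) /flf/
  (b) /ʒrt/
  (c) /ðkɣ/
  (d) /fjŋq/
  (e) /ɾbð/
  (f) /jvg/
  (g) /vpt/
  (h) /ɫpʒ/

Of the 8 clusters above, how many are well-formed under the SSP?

(a) 3-6-3 → violates
(b) 4-7-1 → violates
(c) 4-1-4 → violates
(d) 3-8-5-1 → violates
(e) 7-2-4 → violates
(f) 8-4-2 → violates
(g) 4-1-1 → violates
(h) 6-1-4 → violates

0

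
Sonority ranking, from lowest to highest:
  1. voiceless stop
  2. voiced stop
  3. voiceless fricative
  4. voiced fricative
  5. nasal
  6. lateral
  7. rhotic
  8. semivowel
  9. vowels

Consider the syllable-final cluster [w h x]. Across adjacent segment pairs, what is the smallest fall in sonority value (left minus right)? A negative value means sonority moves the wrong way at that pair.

/w/ is a semivowel (sonority 8).
/h/ is a voiceless fricative (sonority 3).
/x/ is a voiceless fricative (sonority 3).
/w/→/h/: change +5.
/h/→/x/: change +0.
Minimum = 0.

0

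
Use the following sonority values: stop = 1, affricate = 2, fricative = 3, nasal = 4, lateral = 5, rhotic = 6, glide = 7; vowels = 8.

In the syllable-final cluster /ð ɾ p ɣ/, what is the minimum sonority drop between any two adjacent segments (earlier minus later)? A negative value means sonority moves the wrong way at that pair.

/ð/ is a fricative (sonority 3).
/ɾ/ is a rhotic (sonority 6).
/p/ is a stop (sonority 1).
/ɣ/ is a fricative (sonority 3).
/ð/→/ɾ/: change -3.
/ɾ/→/p/: change +5.
/p/→/ɣ/: change -2.
Minimum = -3.

-3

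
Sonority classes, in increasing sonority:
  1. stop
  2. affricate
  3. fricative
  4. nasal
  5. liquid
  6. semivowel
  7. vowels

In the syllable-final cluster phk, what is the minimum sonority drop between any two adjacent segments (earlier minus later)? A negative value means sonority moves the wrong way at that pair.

-2

/p/ — stop, sonority 1.
/h/ — fricative, sonority 3.
/k/ — stop, sonority 1.
/p/→/h/: change -2.
/h/→/k/: change +2.
Minimum = -2.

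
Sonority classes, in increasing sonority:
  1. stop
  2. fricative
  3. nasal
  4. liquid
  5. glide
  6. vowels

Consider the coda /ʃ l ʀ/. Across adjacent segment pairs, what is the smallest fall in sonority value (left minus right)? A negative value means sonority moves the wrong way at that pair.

-2

/ʃ/: fricative = 2.
/l/: liquid = 4.
/ʀ/: liquid = 4.
/ʃ/→/l/: change -2.
/l/→/ʀ/: change +0.
Minimum = -2.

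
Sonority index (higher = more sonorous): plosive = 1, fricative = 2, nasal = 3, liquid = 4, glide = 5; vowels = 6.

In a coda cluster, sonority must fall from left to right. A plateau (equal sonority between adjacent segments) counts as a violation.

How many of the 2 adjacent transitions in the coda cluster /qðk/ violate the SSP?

1

/q/ — plosive, sonority 1.
/ð/ — fricative, sonority 2.
/k/ — plosive, sonority 1.
/q/→/ð/: 1→2 (does not fall) — violation.
/ð/→/k/: 2→1 (falls) — ok.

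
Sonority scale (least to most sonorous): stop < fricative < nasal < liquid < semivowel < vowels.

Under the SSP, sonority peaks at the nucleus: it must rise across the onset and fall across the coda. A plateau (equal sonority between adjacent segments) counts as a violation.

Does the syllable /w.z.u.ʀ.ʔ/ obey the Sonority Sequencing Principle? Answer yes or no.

Onset: /w/ is a semivowel (sonority 5), /z/ is a fricative (sonority 2); then the nucleus /u/ (sonority 6).
Onset profile 5-2-6 — does not strictly rise throughout.
Coda: /ʀ/ is a liquid (sonority 4), /ʔ/ is a stop (sonority 1).
Coda profile 6-4-1 — falls from the nucleus.

no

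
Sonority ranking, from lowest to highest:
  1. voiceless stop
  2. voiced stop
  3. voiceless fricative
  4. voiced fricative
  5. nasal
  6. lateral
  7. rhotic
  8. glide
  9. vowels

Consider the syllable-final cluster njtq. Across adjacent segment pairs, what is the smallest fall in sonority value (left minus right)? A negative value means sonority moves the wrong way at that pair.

-3

/n/ — nasal, sonority 5.
/j/ — glide, sonority 8.
/t/ — voiceless stop, sonority 1.
/q/ — voiceless stop, sonority 1.
/n/→/j/: change -3.
/j/→/t/: change +7.
/t/→/q/: change +0.
Minimum = -3.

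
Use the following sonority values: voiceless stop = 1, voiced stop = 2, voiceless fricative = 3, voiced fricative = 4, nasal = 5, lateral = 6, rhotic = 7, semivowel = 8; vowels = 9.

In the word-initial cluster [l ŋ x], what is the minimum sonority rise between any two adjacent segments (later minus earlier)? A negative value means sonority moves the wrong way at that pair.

-2

/l/ is a lateral (sonority 6).
/ŋ/ is a nasal (sonority 5).
/x/ is a voiceless fricative (sonority 3).
/l/→/ŋ/: change -1.
/ŋ/→/x/: change -2.
Minimum = -2.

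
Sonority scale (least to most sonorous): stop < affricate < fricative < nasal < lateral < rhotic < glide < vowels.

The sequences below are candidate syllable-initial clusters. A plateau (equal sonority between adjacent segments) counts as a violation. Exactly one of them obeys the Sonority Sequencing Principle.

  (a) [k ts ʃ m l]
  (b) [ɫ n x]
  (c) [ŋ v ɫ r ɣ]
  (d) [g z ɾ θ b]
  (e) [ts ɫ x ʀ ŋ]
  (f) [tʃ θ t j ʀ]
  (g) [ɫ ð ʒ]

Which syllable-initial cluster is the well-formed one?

a

(a) [k ts ʃ m l]: profile 1-2-3-4-5 — obeys.
(b) [ɫ n x]: profile 5-4-3 — violates.
(c) [ŋ v ɫ r ɣ]: profile 4-3-5-6-3 — violates.
(d) [g z ɾ θ b]: profile 1-3-6-3-1 — violates.
(e) [ts ɫ x ʀ ŋ]: profile 2-5-3-6-4 — violates.
(f) [tʃ θ t j ʀ]: profile 2-3-1-7-6 — violates.
(g) [ɫ ð ʒ]: profile 5-3-3 — violates.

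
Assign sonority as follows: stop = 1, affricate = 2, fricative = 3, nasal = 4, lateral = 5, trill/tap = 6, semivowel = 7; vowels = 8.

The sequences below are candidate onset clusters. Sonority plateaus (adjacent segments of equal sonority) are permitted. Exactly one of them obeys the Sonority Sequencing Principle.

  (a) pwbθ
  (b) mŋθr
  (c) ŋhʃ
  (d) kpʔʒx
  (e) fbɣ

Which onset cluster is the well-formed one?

d

(a) pwbθ: profile 1-7-1-3 — violates.
(b) mŋθr: profile 4-4-3-6 — violates.
(c) ŋhʃ: profile 4-3-3 — violates.
(d) kpʔʒx: profile 1-1-1-3-3 — obeys.
(e) fbɣ: profile 3-1-3 — violates.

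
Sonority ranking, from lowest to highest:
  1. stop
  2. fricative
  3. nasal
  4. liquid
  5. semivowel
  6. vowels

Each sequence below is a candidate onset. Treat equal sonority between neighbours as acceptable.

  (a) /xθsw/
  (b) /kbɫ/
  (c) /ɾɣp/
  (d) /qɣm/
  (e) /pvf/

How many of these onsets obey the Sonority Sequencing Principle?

4

(a) sonority 2-2-2-5: well-formed.
(b) sonority 1-1-4: well-formed.
(c) sonority 4-2-1: ill-formed.
(d) sonority 1-2-3: well-formed.
(e) sonority 1-2-2: well-formed.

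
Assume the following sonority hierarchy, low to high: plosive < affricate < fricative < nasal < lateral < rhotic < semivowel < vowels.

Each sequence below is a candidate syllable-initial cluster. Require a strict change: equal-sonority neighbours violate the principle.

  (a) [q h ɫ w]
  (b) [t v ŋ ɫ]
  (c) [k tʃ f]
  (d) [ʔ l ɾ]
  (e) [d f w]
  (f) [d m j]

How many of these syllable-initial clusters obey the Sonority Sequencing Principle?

(a) sonority 1-3-5-7: well-formed.
(b) sonority 1-3-4-5: well-formed.
(c) sonority 1-2-3: well-formed.
(d) sonority 1-5-6: well-formed.
(e) sonority 1-3-7: well-formed.
(f) sonority 1-4-7: well-formed.

6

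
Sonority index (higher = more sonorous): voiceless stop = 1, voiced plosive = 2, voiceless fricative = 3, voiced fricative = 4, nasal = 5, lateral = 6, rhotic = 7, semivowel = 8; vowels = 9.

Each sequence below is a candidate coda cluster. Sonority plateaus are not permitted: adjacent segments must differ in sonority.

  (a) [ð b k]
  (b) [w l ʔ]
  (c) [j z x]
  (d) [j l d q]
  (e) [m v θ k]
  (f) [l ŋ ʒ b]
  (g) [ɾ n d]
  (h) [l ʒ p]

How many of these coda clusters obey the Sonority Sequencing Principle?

(a) 4-2-1 → obeys
(b) 8-6-1 → obeys
(c) 8-4-3 → obeys
(d) 8-6-2-1 → obeys
(e) 5-4-3-1 → obeys
(f) 6-5-4-2 → obeys
(g) 7-5-2 → obeys
(h) 6-4-1 → obeys

8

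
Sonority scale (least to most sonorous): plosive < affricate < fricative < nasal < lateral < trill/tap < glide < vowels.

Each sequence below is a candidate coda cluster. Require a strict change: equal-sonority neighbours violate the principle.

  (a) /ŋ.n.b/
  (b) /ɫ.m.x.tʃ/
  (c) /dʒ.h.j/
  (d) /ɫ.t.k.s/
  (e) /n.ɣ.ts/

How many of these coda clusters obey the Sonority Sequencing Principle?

(a) sonority 4-4-1: ill-formed.
(b) sonority 5-4-3-2: well-formed.
(c) sonority 2-3-7: ill-formed.
(d) sonority 5-1-1-3: ill-formed.
(e) sonority 4-3-2: well-formed.

2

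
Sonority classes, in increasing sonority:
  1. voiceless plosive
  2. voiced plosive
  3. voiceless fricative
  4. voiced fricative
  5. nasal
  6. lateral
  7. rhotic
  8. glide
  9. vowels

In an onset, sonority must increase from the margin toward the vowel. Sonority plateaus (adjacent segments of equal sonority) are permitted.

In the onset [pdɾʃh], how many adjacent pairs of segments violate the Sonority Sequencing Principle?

1

/p/ is a voiceless plosive (sonority 1).
/d/ is a voiced plosive (sonority 2).
/ɾ/ is a rhotic (sonority 7).
/ʃ/ is a voiceless fricative (sonority 3).
/h/ is a voiceless fricative (sonority 3).
/p/→/d/: 1→2 (rises) — ok.
/d/→/ɾ/: 2→7 (rises) — ok.
/ɾ/→/ʃ/: 7→3 (does not rise) — violation.
/ʃ/→/h/: 3→3 (plateau, allowed) — ok.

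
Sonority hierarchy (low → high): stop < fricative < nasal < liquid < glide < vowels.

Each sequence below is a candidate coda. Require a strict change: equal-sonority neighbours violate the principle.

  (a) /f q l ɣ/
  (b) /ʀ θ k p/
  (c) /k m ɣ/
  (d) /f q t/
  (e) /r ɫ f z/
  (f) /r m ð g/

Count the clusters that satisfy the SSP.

1

(a) 2-1-4-2 → violates
(b) 4-2-1-1 → violates
(c) 1-3-2 → violates
(d) 2-1-1 → violates
(e) 4-4-2-2 → violates
(f) 4-3-2-1 → obeys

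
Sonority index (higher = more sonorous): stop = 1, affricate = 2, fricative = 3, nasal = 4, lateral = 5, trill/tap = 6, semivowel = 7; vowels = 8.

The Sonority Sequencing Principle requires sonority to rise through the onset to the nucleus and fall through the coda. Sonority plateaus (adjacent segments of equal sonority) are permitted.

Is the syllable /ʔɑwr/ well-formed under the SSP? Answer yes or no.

yes

Onset: /ʔ/ is a stop (sonority 1); then the nucleus /ɑ/ (sonority 8).
Onset profile 1-8 — rises to the nucleus.
Coda: /w/ is a semivowel (sonority 7), /r/ is a trill/tap (sonority 6).
Coda profile 8-7-6 — falls from the nucleus.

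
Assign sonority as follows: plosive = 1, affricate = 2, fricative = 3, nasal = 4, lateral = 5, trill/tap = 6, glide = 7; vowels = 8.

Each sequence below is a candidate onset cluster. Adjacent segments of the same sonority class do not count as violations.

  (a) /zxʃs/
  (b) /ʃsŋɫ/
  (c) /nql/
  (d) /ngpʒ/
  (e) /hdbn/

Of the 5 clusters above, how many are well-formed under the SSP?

2

(a) sonority 3-3-3-3: well-formed.
(b) sonority 3-3-4-5: well-formed.
(c) sonority 4-1-5: ill-formed.
(d) sonority 4-1-1-3: ill-formed.
(e) sonority 3-1-1-4: ill-formed.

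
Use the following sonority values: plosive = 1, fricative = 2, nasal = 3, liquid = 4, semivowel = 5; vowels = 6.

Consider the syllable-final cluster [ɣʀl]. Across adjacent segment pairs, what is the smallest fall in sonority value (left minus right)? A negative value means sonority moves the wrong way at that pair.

/ɣ/ is a fricative (sonority 2).
/ʀ/ is a liquid (sonority 4).
/l/ is a liquid (sonority 4).
/ɣ/→/ʀ/: change -2.
/ʀ/→/l/: change +0.
Minimum = -2.

-2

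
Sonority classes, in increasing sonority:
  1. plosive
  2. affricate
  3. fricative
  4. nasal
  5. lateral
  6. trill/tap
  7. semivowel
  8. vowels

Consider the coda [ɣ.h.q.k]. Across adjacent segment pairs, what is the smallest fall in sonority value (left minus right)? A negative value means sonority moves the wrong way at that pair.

0

/ɣ/: fricative = 3.
/h/: fricative = 3.
/q/: plosive = 1.
/k/: plosive = 1.
/ɣ/→/h/: change +0.
/h/→/q/: change +2.
/q/→/k/: change +0.
Minimum = 0.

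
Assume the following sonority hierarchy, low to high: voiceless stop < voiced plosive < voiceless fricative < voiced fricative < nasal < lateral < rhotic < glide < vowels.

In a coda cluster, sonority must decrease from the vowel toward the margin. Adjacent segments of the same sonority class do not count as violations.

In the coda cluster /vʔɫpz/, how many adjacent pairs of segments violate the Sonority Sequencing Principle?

/v/: voiced fricative = 4.
/ʔ/: voiceless stop = 1.
/ɫ/: lateral = 6.
/p/: voiceless stop = 1.
/z/: voiced fricative = 4.
/v/→/ʔ/: 4→1 (falls) — ok.
/ʔ/→/ɫ/: 1→6 (does not fall) — violation.
/ɫ/→/p/: 6→1 (falls) — ok.
/p/→/z/: 1→4 (does not fall) — violation.

2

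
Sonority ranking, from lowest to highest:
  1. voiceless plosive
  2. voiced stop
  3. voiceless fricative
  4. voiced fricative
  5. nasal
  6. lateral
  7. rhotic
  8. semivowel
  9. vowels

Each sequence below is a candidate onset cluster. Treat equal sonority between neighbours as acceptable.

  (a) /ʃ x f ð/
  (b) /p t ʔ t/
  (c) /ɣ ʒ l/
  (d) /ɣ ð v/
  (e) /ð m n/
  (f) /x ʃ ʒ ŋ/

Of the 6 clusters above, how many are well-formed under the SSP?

6

(a) sonority 3-3-3-4: well-formed.
(b) sonority 1-1-1-1: well-formed.
(c) sonority 4-4-6: well-formed.
(d) sonority 4-4-4: well-formed.
(e) sonority 4-5-5: well-formed.
(f) sonority 3-3-4-5: well-formed.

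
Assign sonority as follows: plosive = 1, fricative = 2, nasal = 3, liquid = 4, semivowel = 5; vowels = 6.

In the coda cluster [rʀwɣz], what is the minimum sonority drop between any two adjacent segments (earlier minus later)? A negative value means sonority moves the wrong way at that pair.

/r/: liquid = 4.
/ʀ/: liquid = 4.
/w/: semivowel = 5.
/ɣ/: fricative = 2.
/z/: fricative = 2.
/r/→/ʀ/: change +0.
/ʀ/→/w/: change -1.
/w/→/ɣ/: change +3.
/ɣ/→/z/: change +0.
Minimum = -1.

-1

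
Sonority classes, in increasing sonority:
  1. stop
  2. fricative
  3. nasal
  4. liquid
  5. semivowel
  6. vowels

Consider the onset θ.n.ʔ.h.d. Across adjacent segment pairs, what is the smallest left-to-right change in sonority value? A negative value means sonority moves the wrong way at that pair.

-2

/θ/ — fricative, sonority 2.
/n/ — nasal, sonority 3.
/ʔ/ — stop, sonority 1.
/h/ — fricative, sonority 2.
/d/ — stop, sonority 1.
/θ/→/n/: change +1.
/n/→/ʔ/: change -2.
/ʔ/→/h/: change +1.
/h/→/d/: change -1.
Minimum = -2.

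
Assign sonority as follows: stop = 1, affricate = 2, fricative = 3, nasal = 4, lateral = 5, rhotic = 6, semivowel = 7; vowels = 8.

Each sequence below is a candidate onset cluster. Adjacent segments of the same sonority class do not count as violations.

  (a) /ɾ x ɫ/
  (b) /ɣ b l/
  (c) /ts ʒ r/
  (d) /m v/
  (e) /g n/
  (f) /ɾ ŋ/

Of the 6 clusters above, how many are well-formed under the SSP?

(a) sonority 6-3-5: ill-formed.
(b) sonority 3-1-5: ill-formed.
(c) sonority 2-3-6: well-formed.
(d) sonority 4-3: ill-formed.
(e) sonority 1-4: well-formed.
(f) sonority 6-4: ill-formed.

2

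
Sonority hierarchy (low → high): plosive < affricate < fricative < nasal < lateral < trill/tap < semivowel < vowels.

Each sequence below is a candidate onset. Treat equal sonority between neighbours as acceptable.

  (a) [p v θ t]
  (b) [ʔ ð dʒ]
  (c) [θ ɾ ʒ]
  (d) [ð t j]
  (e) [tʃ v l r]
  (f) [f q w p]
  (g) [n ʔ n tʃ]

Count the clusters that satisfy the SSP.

1

(a) sonority 1-3-3-1: ill-formed.
(b) sonority 1-3-2: ill-formed.
(c) sonority 3-6-3: ill-formed.
(d) sonority 3-1-7: ill-formed.
(e) sonority 2-3-5-6: well-formed.
(f) sonority 3-1-7-1: ill-formed.
(g) sonority 4-1-4-2: ill-formed.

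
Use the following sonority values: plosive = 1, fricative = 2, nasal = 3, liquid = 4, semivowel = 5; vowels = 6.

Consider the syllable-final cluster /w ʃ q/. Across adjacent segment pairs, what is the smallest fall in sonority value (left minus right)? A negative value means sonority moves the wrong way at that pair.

/w/: semivowel = 5.
/ʃ/: fricative = 2.
/q/: plosive = 1.
/w/→/ʃ/: change +3.
/ʃ/→/q/: change +1.
Minimum = 1.

1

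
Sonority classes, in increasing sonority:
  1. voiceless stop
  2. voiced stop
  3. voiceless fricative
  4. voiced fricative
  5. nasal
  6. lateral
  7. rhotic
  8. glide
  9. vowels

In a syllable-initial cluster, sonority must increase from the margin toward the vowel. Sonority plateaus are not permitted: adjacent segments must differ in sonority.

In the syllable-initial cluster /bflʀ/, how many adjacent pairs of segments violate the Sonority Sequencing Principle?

0

/b/: voiced stop = 2.
/f/: voiceless fricative = 3.
/l/: lateral = 6.
/ʀ/: rhotic = 7.
/b/→/f/: 2→3 (rises) — ok.
/f/→/l/: 3→6 (rises) — ok.
/l/→/ʀ/: 6→7 (rises) — ok.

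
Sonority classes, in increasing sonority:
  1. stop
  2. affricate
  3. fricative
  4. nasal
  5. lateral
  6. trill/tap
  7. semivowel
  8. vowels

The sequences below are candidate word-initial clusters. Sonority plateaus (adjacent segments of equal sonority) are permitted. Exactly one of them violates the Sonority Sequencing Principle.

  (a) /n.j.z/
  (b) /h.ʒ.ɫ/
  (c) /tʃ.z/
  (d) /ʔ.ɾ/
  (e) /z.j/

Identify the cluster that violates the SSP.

a

(a) 4-7-3 → violates
(b) 3-3-5 → obeys
(c) 2-3 → obeys
(d) 1-6 → obeys
(e) 3-7 → obeys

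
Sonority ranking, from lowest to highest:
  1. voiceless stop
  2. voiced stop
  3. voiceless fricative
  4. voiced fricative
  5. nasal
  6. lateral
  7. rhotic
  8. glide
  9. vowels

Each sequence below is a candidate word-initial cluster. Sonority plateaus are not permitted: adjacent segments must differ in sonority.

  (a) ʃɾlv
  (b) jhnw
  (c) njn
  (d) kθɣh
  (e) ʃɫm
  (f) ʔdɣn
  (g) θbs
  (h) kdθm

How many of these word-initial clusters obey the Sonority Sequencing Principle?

(a) 3-7-6-4 → violates
(b) 8-3-5-8 → violates
(c) 5-8-5 → violates
(d) 1-3-4-3 → violates
(e) 3-6-5 → violates
(f) 1-2-4-5 → obeys
(g) 3-2-3 → violates
(h) 1-2-3-5 → obeys

2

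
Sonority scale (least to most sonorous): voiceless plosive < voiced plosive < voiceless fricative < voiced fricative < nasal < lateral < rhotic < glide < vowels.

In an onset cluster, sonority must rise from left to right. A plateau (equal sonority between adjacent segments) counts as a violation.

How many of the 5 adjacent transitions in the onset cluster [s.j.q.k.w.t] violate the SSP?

/s/: voiceless fricative = 3.
/j/: glide = 8.
/q/: voiceless plosive = 1.
/k/: voiceless plosive = 1.
/w/: glide = 8.
/t/: voiceless plosive = 1.
/s/→/j/: 3→8 (rises) — ok.
/j/→/q/: 8→1 (does not rise) — violation.
/q/→/k/: 1→1 (plateau) — violation.
/k/→/w/: 1→8 (rises) — ok.
/w/→/t/: 8→1 (does not rise) — violation.

3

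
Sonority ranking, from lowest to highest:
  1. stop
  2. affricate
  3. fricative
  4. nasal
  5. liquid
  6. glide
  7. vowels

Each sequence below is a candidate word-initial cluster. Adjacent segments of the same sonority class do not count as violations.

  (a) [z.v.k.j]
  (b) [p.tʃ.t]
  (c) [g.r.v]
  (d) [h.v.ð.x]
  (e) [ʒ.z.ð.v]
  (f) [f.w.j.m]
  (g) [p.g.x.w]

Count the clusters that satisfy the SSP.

(a) 3-3-1-6 → violates
(b) 1-2-1 → violates
(c) 1-5-3 → violates
(d) 3-3-3-3 → obeys
(e) 3-3-3-3 → obeys
(f) 3-6-6-4 → violates
(g) 1-1-3-6 → obeys

3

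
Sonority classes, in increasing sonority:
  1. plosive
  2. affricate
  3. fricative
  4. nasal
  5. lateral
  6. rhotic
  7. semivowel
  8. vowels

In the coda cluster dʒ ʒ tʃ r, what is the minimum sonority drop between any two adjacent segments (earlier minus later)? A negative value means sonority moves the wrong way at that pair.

-4

/dʒ/: affricate = 2.
/ʒ/: fricative = 3.
/tʃ/: affricate = 2.
/r/: rhotic = 6.
/dʒ/→/ʒ/: change -1.
/ʒ/→/tʃ/: change +1.
/tʃ/→/r/: change -4.
Minimum = -4.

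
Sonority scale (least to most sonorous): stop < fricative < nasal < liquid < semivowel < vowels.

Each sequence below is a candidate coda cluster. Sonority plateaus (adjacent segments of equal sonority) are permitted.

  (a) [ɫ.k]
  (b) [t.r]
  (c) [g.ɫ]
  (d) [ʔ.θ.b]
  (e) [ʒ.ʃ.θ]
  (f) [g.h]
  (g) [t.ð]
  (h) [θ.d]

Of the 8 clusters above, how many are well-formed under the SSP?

3

(a) sonority 4-1: well-formed.
(b) sonority 1-4: ill-formed.
(c) sonority 1-4: ill-formed.
(d) sonority 1-2-1: ill-formed.
(e) sonority 2-2-2: well-formed.
(f) sonority 1-2: ill-formed.
(g) sonority 1-2: ill-formed.
(h) sonority 2-1: well-formed.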